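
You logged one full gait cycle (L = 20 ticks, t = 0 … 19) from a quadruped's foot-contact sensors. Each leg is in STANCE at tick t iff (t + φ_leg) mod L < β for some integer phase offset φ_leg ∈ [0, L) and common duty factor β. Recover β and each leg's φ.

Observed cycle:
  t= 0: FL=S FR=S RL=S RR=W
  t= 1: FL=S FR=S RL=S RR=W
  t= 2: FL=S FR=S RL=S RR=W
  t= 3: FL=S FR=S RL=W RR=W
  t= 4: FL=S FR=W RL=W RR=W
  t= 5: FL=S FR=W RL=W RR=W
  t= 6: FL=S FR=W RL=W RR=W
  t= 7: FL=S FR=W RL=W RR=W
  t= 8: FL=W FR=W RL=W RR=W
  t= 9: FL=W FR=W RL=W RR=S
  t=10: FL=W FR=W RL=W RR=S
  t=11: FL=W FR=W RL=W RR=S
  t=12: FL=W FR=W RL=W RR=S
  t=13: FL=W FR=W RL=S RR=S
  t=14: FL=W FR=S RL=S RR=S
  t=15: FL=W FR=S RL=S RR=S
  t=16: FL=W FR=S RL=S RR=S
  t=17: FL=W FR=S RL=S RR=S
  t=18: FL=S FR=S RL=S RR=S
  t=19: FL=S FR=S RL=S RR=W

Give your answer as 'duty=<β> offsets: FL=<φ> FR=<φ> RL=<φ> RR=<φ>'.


duty=10 offsets: FL=2 FR=6 RL=7 RR=11

duty β = stance ticks per leg = 10
FL: stance ticks = 10; W→S at t=18 → φ=2
FR: stance ticks = 10; W→S at t=14 → φ=6
RL: stance ticks = 10; W→S at t=13 → φ=7
RR: stance ticks = 10; W→S at t=9 → φ=11


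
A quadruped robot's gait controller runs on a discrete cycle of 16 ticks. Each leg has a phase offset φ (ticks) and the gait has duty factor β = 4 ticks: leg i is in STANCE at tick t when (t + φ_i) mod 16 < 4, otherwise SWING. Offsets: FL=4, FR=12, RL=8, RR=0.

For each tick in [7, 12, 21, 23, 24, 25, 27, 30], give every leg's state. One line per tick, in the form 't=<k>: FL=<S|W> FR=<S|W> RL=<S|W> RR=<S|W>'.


t=7: phase=(11,3,15,7) vs β=4 → FL=W FR=S RL=W RR=W
t=12: phase=(0,8,4,12) vs β=4 → FL=S FR=W RL=W RR=W
t=21: phase=(9,1,13,5) vs β=4 → FL=W FR=S RL=W RR=W
t=23: phase=(11,3,15,7) vs β=4 → FL=W FR=S RL=W RR=W
t=24: phase=(12,4,0,8) vs β=4 → FL=W FR=W RL=S RR=W
t=25: phase=(13,5,1,9) vs β=4 → FL=W FR=W RL=S RR=W
t=27: phase=(15,7,3,11) vs β=4 → FL=W FR=W RL=S RR=W
t=30: phase=(2,10,6,14) vs β=4 → FL=S FR=W RL=W RR=W

t=7: FL=W FR=S RL=W RR=W
t=12: FL=S FR=W RL=W RR=W
t=21: FL=W FR=S RL=W RR=W
t=23: FL=W FR=S RL=W RR=W
t=24: FL=W FR=W RL=S RR=W
t=25: FL=W FR=W RL=S RR=W
t=27: FL=W FR=W RL=S RR=W
t=30: FL=S FR=W RL=W RR=W


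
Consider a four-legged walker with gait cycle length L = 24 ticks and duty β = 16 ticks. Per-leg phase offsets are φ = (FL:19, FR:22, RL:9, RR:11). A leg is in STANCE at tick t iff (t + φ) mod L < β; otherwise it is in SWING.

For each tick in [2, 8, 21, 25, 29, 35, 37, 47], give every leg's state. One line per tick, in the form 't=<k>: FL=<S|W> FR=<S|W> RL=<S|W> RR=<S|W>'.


t=2: FL=W FR=S RL=S RR=S
t=8: FL=S FR=S RL=W RR=W
t=21: FL=W FR=W RL=S RR=S
t=25: FL=W FR=W RL=S RR=S
t=29: FL=S FR=S RL=S RR=W
t=35: FL=S FR=S RL=W RR=W
t=37: FL=S FR=S RL=W RR=S
t=47: FL=W FR=W RL=S RR=S

t=2: phase=(21,0,11,13) vs β=16 → FL=W FR=S RL=S RR=S
t=8: phase=(3,6,17,19) vs β=16 → FL=S FR=S RL=W RR=W
t=21: phase=(16,19,6,8) vs β=16 → FL=W FR=W RL=S RR=S
t=25: phase=(20,23,10,12) vs β=16 → FL=W FR=W RL=S RR=S
t=29: phase=(0,3,14,16) vs β=16 → FL=S FR=S RL=S RR=W
t=35: phase=(6,9,20,22) vs β=16 → FL=S FR=S RL=W RR=W
t=37: phase=(8,11,22,0) vs β=16 → FL=S FR=S RL=W RR=S
t=47: phase=(18,21,8,10) vs β=16 → FL=W FR=W RL=S RR=S


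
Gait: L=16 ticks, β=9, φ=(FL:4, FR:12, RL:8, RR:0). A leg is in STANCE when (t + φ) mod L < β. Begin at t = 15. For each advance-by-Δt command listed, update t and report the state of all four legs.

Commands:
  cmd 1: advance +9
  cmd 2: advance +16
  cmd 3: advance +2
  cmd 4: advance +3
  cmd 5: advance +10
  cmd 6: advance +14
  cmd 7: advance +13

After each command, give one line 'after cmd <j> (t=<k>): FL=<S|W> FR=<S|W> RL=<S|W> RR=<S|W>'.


start t=15: FL=S FR=W RL=S RR=W
cmd 1: advance +9 → t=24, phase=(12,4,0,8) → FL=W FR=S RL=S RR=S
cmd 2: advance +16 → t=40, phase=(12,4,0,8) → FL=W FR=S RL=S RR=S
cmd 3: advance +2 → t=42, phase=(14,6,2,10) → FL=W FR=S RL=S RR=W
cmd 4: advance +3 → t=45, phase=(1,9,5,13) → FL=S FR=W RL=S RR=W
cmd 5: advance +10 → t=55, phase=(11,3,15,7) → FL=W FR=S RL=W RR=S
cmd 6: advance +14 → t=69, phase=(9,1,13,5) → FL=W FR=S RL=W RR=S
cmd 7: advance +13 → t=82, phase=(6,14,10,2) → FL=S FR=W RL=W RR=S

after cmd 1 (t=24): FL=W FR=S RL=S RR=S
after cmd 2 (t=40): FL=W FR=S RL=S RR=S
after cmd 3 (t=42): FL=W FR=S RL=S RR=W
after cmd 4 (t=45): FL=S FR=W RL=S RR=W
after cmd 5 (t=55): FL=W FR=S RL=W RR=S
after cmd 6 (t=69): FL=W FR=S RL=W RR=S
after cmd 7 (t=82): FL=S FR=W RL=W RR=S


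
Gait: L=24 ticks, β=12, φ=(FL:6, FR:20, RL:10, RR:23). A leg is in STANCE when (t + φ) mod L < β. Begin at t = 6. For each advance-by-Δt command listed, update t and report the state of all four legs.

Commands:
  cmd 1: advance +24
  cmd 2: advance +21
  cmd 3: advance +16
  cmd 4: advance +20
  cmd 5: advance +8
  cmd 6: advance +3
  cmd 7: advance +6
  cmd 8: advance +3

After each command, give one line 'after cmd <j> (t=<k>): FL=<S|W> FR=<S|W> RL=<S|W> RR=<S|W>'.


after cmd 1 (t=30): FL=W FR=S RL=W RR=S
after cmd 2 (t=51): FL=S FR=W RL=W RR=S
after cmd 3 (t=67): FL=S FR=W RL=S RR=W
after cmd 4 (t=87): FL=W FR=S RL=S RR=W
after cmd 5 (t=95): FL=S FR=W RL=S RR=W
after cmd 6 (t=98): FL=S FR=W RL=W RR=S
after cmd 7 (t=104): FL=W FR=S RL=W RR=S
after cmd 8 (t=107): FL=W FR=S RL=W RR=S

start t=6: FL=W FR=S RL=W RR=S
cmd 1: advance +24 → t=30, phase=(12,2,16,5) → FL=W FR=S RL=W RR=S
cmd 2: advance +21 → t=51, phase=(9,23,13,2) → FL=S FR=W RL=W RR=S
cmd 3: advance +16 → t=67, phase=(1,15,5,18) → FL=S FR=W RL=S RR=W
cmd 4: advance +20 → t=87, phase=(21,11,1,14) → FL=W FR=S RL=S RR=W
cmd 5: advance +8 → t=95, phase=(5,19,9,22) → FL=S FR=W RL=S RR=W
cmd 6: advance +3 → t=98, phase=(8,22,12,1) → FL=S FR=W RL=W RR=S
cmd 7: advance +6 → t=104, phase=(14,4,18,7) → FL=W FR=S RL=W RR=S
cmd 8: advance +3 → t=107, phase=(17,7,21,10) → FL=W FR=S RL=W RR=S


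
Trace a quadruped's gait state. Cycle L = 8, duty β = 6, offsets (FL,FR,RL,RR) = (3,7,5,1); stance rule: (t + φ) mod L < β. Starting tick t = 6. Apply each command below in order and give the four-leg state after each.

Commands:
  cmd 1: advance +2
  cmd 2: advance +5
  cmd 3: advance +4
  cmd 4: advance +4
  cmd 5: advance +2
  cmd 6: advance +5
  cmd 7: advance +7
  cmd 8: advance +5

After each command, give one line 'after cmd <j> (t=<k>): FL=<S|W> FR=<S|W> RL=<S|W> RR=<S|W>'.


start t=6: FL=S FR=S RL=S RR=W
cmd 1: advance +2 → t=8, phase=(3,7,5,1) → FL=S FR=W RL=S RR=S
cmd 2: advance +5 → t=13, phase=(0,4,2,6) → FL=S FR=S RL=S RR=W
cmd 3: advance +4 → t=17, phase=(4,0,6,2) → FL=S FR=S RL=W RR=S
cmd 4: advance +4 → t=21, phase=(0,4,2,6) → FL=S FR=S RL=S RR=W
cmd 5: advance +2 → t=23, phase=(2,6,4,0) → FL=S FR=W RL=S RR=S
cmd 6: advance +5 → t=28, phase=(7,3,1,5) → FL=W FR=S RL=S RR=S
cmd 7: advance +7 → t=35, phase=(6,2,0,4) → FL=W FR=S RL=S RR=S
cmd 8: advance +5 → t=40, phase=(3,7,5,1) → FL=S FR=W RL=S RR=S

after cmd 1 (t=8): FL=S FR=W RL=S RR=S
after cmd 2 (t=13): FL=S FR=S RL=S RR=W
after cmd 3 (t=17): FL=S FR=S RL=W RR=S
after cmd 4 (t=21): FL=S FR=S RL=S RR=W
after cmd 5 (t=23): FL=S FR=W RL=S RR=S
after cmd 6 (t=28): FL=W FR=S RL=S RR=S
after cmd 7 (t=35): FL=W FR=S RL=S RR=S
after cmd 8 (t=40): FL=S FR=W RL=S RR=S


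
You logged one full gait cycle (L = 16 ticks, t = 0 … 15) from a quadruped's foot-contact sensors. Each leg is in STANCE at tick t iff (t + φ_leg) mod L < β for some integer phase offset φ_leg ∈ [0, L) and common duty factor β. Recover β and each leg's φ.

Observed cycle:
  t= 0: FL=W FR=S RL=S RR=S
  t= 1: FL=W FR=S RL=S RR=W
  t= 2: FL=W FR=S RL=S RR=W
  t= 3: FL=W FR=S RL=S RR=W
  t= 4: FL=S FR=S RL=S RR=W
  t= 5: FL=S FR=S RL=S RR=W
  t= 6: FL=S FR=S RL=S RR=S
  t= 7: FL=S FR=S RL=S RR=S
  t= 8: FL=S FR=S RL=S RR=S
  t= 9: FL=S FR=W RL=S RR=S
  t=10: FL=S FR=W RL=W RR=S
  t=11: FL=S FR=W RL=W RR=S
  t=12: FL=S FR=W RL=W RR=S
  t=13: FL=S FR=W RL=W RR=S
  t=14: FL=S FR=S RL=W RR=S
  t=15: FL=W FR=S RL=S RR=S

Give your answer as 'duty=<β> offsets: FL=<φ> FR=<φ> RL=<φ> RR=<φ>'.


duty=11 offsets: FL=12 FR=2 RL=1 RR=10

duty β = stance ticks per leg = 11
FL: stance ticks = 11; W→S at t=4 → φ=12
FR: stance ticks = 11; W→S at t=14 → φ=2
RL: stance ticks = 11; W→S at t=15 → φ=1
RR: stance ticks = 11; W→S at t=6 → φ=10


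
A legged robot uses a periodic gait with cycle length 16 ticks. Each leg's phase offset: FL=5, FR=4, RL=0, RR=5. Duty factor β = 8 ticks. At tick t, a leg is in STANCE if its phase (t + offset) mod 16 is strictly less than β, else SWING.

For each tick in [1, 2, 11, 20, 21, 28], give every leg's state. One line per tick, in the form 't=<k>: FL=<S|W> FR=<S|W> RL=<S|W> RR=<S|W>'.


t=1: phase=(6,5,1,6) vs β=8 → FL=S FR=S RL=S RR=S
t=2: phase=(7,6,2,7) vs β=8 → FL=S FR=S RL=S RR=S
t=11: phase=(0,15,11,0) vs β=8 → FL=S FR=W RL=W RR=S
t=20: phase=(9,8,4,9) vs β=8 → FL=W FR=W RL=S RR=W
t=21: phase=(10,9,5,10) vs β=8 → FL=W FR=W RL=S RR=W
t=28: phase=(1,0,12,1) vs β=8 → FL=S FR=S RL=W RR=S

t=1: FL=S FR=S RL=S RR=S
t=2: FL=S FR=S RL=S RR=S
t=11: FL=S FR=W RL=W RR=S
t=20: FL=W FR=W RL=S RR=W
t=21: FL=W FR=W RL=S RR=W
t=28: FL=S FR=S RL=W RR=S


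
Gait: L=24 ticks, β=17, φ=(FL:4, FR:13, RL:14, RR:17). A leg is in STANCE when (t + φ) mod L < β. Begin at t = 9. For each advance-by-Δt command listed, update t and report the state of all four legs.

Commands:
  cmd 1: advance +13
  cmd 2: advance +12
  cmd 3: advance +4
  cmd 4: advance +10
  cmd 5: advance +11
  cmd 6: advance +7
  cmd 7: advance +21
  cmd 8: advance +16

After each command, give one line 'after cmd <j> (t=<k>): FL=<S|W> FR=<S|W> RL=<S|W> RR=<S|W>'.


start t=9: FL=S FR=W RL=W RR=S
cmd 1: advance +13 → t=22, phase=(2,11,12,15) → FL=S FR=S RL=S RR=S
cmd 2: advance +12 → t=34, phase=(14,23,0,3) → FL=S FR=W RL=S RR=S
cmd 3: advance +4 → t=38, phase=(18,3,4,7) → FL=W FR=S RL=S RR=S
cmd 4: advance +10 → t=48, phase=(4,13,14,17) → FL=S FR=S RL=S RR=W
cmd 5: advance +11 → t=59, phase=(15,0,1,4) → FL=S FR=S RL=S RR=S
cmd 6: advance +7 → t=66, phase=(22,7,8,11) → FL=W FR=S RL=S RR=S
cmd 7: advance +21 → t=87, phase=(19,4,5,8) → FL=W FR=S RL=S RR=S
cmd 8: advance +16 → t=103, phase=(11,20,21,0) → FL=S FR=W RL=W RR=S

after cmd 1 (t=22): FL=S FR=S RL=S RR=S
after cmd 2 (t=34): FL=S FR=W RL=S RR=S
after cmd 3 (t=38): FL=W FR=S RL=S RR=S
after cmd 4 (t=48): FL=S FR=S RL=S RR=W
after cmd 5 (t=59): FL=S FR=S RL=S RR=S
after cmd 6 (t=66): FL=W FR=S RL=S RR=S
after cmd 7 (t=87): FL=W FR=S RL=S RR=S
after cmd 8 (t=103): FL=S FR=W RL=W RR=S


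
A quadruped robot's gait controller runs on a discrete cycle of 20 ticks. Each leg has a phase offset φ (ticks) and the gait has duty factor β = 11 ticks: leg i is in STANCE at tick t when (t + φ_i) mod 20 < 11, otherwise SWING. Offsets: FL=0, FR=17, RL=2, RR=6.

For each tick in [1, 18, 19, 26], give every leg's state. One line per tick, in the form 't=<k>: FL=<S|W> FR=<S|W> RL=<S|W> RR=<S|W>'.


t=1: phase=(1,18,3,7) vs β=11 → FL=S FR=W RL=S RR=S
t=18: phase=(18,15,0,4) vs β=11 → FL=W FR=W RL=S RR=S
t=19: phase=(19,16,1,5) vs β=11 → FL=W FR=W RL=S RR=S
t=26: phase=(6,3,8,12) vs β=11 → FL=S FR=S RL=S RR=W

t=1: FL=S FR=W RL=S RR=S
t=18: FL=W FR=W RL=S RR=S
t=19: FL=W FR=W RL=S RR=S
t=26: FL=S FR=S RL=S RR=W


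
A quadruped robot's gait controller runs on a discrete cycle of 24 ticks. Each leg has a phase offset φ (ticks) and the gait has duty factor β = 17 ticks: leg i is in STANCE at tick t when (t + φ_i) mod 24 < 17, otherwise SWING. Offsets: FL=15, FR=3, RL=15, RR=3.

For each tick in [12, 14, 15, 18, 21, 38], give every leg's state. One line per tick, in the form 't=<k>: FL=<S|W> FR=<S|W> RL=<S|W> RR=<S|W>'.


t=12: phase=(3,15,3,15) vs β=17 → FL=S FR=S RL=S RR=S
t=14: phase=(5,17,5,17) vs β=17 → FL=S FR=W RL=S RR=W
t=15: phase=(6,18,6,18) vs β=17 → FL=S FR=W RL=S RR=W
t=18: phase=(9,21,9,21) vs β=17 → FL=S FR=W RL=S RR=W
t=21: phase=(12,0,12,0) vs β=17 → FL=S FR=S RL=S RR=S
t=38: phase=(5,17,5,17) vs β=17 → FL=S FR=W RL=S RR=W

t=12: FL=S FR=S RL=S RR=S
t=14: FL=S FR=W RL=S RR=W
t=15: FL=S FR=W RL=S RR=W
t=18: FL=S FR=W RL=S RR=W
t=21: FL=S FR=S RL=S RR=S
t=38: FL=S FR=W RL=S RR=W


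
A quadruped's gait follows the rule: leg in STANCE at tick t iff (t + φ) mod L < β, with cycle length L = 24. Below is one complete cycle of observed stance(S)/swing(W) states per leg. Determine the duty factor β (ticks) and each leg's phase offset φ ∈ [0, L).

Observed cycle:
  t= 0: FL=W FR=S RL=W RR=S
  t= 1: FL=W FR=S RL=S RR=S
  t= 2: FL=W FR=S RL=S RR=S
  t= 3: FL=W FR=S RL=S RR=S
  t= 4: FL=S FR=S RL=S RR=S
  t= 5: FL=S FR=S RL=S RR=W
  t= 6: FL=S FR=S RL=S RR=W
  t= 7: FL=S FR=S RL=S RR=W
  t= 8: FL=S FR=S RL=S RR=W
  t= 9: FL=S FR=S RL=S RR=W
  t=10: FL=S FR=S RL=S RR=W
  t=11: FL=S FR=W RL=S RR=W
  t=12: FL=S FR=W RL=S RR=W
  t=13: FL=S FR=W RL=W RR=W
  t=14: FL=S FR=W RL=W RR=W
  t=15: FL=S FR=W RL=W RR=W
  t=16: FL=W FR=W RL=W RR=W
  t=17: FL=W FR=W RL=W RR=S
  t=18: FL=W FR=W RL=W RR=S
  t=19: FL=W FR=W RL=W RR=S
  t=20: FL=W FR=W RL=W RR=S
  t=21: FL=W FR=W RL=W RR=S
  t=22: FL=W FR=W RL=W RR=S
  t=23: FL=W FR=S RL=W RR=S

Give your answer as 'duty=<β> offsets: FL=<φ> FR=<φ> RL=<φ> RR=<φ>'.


duty β = stance ticks per leg = 12
FL: stance ticks = 12; W→S at t=4 → φ=20
FR: stance ticks = 12; W→S at t=23 → φ=1
RL: stance ticks = 12; W→S at t=1 → φ=23
RR: stance ticks = 12; W→S at t=17 → φ=7

duty=12 offsets: FL=20 FR=1 RL=23 RR=7


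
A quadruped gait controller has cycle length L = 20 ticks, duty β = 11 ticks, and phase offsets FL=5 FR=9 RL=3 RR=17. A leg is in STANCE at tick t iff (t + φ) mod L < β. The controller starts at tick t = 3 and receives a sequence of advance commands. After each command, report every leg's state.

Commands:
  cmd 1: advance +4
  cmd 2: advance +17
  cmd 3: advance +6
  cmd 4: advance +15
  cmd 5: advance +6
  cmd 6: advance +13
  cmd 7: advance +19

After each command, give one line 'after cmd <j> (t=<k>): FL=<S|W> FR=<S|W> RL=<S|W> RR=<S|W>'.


start t=3: FL=S FR=W RL=S RR=S
cmd 1: advance +4 → t=7, phase=(12,16,10,4) → FL=W FR=W RL=S RR=S
cmd 2: advance +17 → t=24, phase=(9,13,7,1) → FL=S FR=W RL=S RR=S
cmd 3: advance +6 → t=30, phase=(15,19,13,7) → FL=W FR=W RL=W RR=S
cmd 4: advance +15 → t=45, phase=(10,14,8,2) → FL=S FR=W RL=S RR=S
cmd 5: advance +6 → t=51, phase=(16,0,14,8) → FL=W FR=S RL=W RR=S
cmd 6: advance +13 → t=64, phase=(9,13,7,1) → FL=S FR=W RL=S RR=S
cmd 7: advance +19 → t=83, phase=(8,12,6,0) → FL=S FR=W RL=S RR=S

after cmd 1 (t=7): FL=W FR=W RL=S RR=S
after cmd 2 (t=24): FL=S FR=W RL=S RR=S
after cmd 3 (t=30): FL=W FR=W RL=W RR=S
after cmd 4 (t=45): FL=S FR=W RL=S RR=S
after cmd 5 (t=51): FL=W FR=S RL=W RR=S
after cmd 6 (t=64): FL=S FR=W RL=S RR=S
after cmd 7 (t=83): FL=S FR=W RL=S RR=S


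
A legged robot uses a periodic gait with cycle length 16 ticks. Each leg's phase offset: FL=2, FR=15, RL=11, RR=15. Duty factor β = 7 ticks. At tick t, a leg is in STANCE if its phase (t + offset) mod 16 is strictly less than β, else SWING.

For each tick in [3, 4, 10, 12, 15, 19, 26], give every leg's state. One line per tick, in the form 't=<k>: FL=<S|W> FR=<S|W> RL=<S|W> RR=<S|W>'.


t=3: phase=(5,2,14,2) vs β=7 → FL=S FR=S RL=W RR=S
t=4: phase=(6,3,15,3) vs β=7 → FL=S FR=S RL=W RR=S
t=10: phase=(12,9,5,9) vs β=7 → FL=W FR=W RL=S RR=W
t=12: phase=(14,11,7,11) vs β=7 → FL=W FR=W RL=W RR=W
t=15: phase=(1,14,10,14) vs β=7 → FL=S FR=W RL=W RR=W
t=19: phase=(5,2,14,2) vs β=7 → FL=S FR=S RL=W RR=S
t=26: phase=(12,9,5,9) vs β=7 → FL=W FR=W RL=S RR=W

t=3: FL=S FR=S RL=W RR=S
t=4: FL=S FR=S RL=W RR=S
t=10: FL=W FR=W RL=S RR=W
t=12: FL=W FR=W RL=W RR=W
t=15: FL=S FR=W RL=W RR=W
t=19: FL=S FR=S RL=W RR=S
t=26: FL=W FR=W RL=S RR=W


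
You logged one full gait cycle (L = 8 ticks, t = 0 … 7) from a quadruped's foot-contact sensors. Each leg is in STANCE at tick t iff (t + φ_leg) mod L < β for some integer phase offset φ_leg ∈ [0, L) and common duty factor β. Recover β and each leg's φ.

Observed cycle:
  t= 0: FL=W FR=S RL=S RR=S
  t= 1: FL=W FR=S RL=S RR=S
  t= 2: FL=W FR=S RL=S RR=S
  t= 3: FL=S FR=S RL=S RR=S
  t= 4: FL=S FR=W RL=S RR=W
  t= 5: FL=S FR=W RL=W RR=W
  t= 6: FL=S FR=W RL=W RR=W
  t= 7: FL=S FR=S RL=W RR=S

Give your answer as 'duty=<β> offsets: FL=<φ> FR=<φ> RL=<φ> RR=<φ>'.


duty β = stance ticks per leg = 5
FL: stance ticks = 5; W→S at t=3 → φ=5
FR: stance ticks = 5; W→S at t=7 → φ=1
RL: stance ticks = 5; W→S at t=0 → φ=0
RR: stance ticks = 5; W→S at t=7 → φ=1

duty=5 offsets: FL=5 FR=1 RL=0 RR=1


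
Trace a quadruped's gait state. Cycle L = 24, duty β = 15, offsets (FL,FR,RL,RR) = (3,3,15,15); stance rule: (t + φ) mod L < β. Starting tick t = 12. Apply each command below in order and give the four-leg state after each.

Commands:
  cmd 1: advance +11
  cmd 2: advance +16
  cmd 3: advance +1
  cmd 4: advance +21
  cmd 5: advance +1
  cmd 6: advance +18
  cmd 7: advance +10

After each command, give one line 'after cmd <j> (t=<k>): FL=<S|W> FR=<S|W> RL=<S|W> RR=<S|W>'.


after cmd 1 (t=23): FL=S FR=S RL=S RR=S
after cmd 2 (t=39): FL=W FR=W RL=S RR=S
after cmd 3 (t=40): FL=W FR=W RL=S RR=S
after cmd 4 (t=61): FL=W FR=W RL=S RR=S
after cmd 5 (t=62): FL=W FR=W RL=S RR=S
after cmd 6 (t=80): FL=S FR=S RL=W RR=W
after cmd 7 (t=90): FL=W FR=W RL=S RR=S

start t=12: FL=W FR=W RL=S RR=S
cmd 1: advance +11 → t=23, phase=(2,2,14,14) → FL=S FR=S RL=S RR=S
cmd 2: advance +16 → t=39, phase=(18,18,6,6) → FL=W FR=W RL=S RR=S
cmd 3: advance +1 → t=40, phase=(19,19,7,7) → FL=W FR=W RL=S RR=S
cmd 4: advance +21 → t=61, phase=(16,16,4,4) → FL=W FR=W RL=S RR=S
cmd 5: advance +1 → t=62, phase=(17,17,5,5) → FL=W FR=W RL=S RR=S
cmd 6: advance +18 → t=80, phase=(11,11,23,23) → FL=S FR=S RL=W RR=W
cmd 7: advance +10 → t=90, phase=(21,21,9,9) → FL=W FR=W RL=S RR=S


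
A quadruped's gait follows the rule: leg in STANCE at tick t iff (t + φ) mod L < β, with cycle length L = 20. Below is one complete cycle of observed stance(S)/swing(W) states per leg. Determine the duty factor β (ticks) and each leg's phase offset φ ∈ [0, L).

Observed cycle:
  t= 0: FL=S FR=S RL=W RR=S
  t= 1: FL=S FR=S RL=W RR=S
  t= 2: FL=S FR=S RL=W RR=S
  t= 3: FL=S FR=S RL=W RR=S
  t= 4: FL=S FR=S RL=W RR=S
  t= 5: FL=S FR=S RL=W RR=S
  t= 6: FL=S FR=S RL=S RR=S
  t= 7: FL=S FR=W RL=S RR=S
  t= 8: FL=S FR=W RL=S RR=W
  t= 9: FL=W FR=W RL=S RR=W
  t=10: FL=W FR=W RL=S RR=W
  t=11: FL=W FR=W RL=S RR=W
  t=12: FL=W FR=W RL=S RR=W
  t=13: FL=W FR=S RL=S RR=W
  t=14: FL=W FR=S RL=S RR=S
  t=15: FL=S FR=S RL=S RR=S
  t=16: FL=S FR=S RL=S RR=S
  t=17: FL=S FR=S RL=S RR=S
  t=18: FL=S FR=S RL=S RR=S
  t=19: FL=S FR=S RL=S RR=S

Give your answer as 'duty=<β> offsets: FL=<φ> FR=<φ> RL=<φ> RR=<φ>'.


duty β = stance ticks per leg = 14
FL: stance ticks = 14; W→S at t=15 → φ=5
FR: stance ticks = 14; W→S at t=13 → φ=7
RL: stance ticks = 14; W→S at t=6 → φ=14
RR: stance ticks = 14; W→S at t=14 → φ=6

duty=14 offsets: FL=5 FR=7 RL=14 RR=6


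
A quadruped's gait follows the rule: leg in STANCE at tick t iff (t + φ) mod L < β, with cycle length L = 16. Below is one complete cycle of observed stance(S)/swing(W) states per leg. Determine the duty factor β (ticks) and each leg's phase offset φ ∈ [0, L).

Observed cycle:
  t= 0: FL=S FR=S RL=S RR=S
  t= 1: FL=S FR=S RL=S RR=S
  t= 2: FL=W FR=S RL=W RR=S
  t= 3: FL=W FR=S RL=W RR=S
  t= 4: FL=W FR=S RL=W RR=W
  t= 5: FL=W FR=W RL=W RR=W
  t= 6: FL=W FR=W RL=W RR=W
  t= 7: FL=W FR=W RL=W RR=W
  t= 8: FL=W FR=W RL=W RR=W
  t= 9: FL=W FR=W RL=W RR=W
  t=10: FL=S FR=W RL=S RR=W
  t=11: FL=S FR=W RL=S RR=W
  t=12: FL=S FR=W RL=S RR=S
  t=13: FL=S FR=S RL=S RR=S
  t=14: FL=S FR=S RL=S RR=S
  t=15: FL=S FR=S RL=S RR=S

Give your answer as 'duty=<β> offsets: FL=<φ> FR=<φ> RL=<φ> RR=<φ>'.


duty=8 offsets: FL=6 FR=3 RL=6 RR=4

duty β = stance ticks per leg = 8
FL: stance ticks = 8; W→S at t=10 → φ=6
FR: stance ticks = 8; W→S at t=13 → φ=3
RL: stance ticks = 8; W→S at t=10 → φ=6
RR: stance ticks = 8; W→S at t=12 → φ=4


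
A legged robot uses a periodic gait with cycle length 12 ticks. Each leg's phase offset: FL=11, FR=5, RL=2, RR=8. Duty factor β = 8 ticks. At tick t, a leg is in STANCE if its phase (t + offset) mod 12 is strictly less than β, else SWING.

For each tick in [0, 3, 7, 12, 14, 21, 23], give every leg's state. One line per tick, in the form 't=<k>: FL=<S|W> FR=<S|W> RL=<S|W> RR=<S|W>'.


t=0: FL=W FR=S RL=S RR=W
t=3: FL=S FR=W RL=S RR=W
t=7: FL=S FR=S RL=W RR=S
t=12: FL=W FR=S RL=S RR=W
t=14: FL=S FR=S RL=S RR=W
t=21: FL=W FR=S RL=W RR=S
t=23: FL=W FR=S RL=S RR=S

t=0: phase=(11,5,2,8) vs β=8 → FL=W FR=S RL=S RR=W
t=3: phase=(2,8,5,11) vs β=8 → FL=S FR=W RL=S RR=W
t=7: phase=(6,0,9,3) vs β=8 → FL=S FR=S RL=W RR=S
t=12: phase=(11,5,2,8) vs β=8 → FL=W FR=S RL=S RR=W
t=14: phase=(1,7,4,10) vs β=8 → FL=S FR=S RL=S RR=W
t=21: phase=(8,2,11,5) vs β=8 → FL=W FR=S RL=W RR=S
t=23: phase=(10,4,1,7) vs β=8 → FL=W FR=S RL=S RR=S


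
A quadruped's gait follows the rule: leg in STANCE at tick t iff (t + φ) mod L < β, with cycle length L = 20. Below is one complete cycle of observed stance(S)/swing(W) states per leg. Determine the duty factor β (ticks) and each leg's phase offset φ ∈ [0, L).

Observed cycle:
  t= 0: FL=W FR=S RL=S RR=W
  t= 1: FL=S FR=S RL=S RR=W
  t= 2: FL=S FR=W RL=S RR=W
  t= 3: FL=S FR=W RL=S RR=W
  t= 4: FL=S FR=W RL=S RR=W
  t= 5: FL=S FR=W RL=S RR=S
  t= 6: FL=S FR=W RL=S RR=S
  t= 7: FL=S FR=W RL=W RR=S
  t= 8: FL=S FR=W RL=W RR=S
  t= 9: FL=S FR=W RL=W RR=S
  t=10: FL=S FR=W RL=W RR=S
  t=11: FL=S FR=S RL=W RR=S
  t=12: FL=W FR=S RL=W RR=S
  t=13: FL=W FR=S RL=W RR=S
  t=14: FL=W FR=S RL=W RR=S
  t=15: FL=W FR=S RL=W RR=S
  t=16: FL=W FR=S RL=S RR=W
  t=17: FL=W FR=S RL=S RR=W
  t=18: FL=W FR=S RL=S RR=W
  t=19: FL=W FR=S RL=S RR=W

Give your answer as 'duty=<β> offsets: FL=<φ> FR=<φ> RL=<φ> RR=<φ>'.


duty=11 offsets: FL=19 FR=9 RL=4 RR=15

duty β = stance ticks per leg = 11
FL: stance ticks = 11; W→S at t=1 → φ=19
FR: stance ticks = 11; W→S at t=11 → φ=9
RL: stance ticks = 11; W→S at t=16 → φ=4
RR: stance ticks = 11; W→S at t=5 → φ=15


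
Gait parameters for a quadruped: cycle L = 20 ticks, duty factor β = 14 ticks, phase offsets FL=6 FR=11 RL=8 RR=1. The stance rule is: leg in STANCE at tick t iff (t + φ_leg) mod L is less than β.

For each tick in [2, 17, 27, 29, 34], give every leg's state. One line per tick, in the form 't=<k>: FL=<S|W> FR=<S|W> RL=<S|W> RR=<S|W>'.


t=2: phase=(8,13,10,3) vs β=14 → FL=S FR=S RL=S RR=S
t=17: phase=(3,8,5,18) vs β=14 → FL=S FR=S RL=S RR=W
t=27: phase=(13,18,15,8) vs β=14 → FL=S FR=W RL=W RR=S
t=29: phase=(15,0,17,10) vs β=14 → FL=W FR=S RL=W RR=S
t=34: phase=(0,5,2,15) vs β=14 → FL=S FR=S RL=S RR=W

t=2: FL=S FR=S RL=S RR=S
t=17: FL=S FR=S RL=S RR=W
t=27: FL=S FR=W RL=W RR=S
t=29: FL=W FR=S RL=W RR=S
t=34: FL=S FR=S RL=S RR=W


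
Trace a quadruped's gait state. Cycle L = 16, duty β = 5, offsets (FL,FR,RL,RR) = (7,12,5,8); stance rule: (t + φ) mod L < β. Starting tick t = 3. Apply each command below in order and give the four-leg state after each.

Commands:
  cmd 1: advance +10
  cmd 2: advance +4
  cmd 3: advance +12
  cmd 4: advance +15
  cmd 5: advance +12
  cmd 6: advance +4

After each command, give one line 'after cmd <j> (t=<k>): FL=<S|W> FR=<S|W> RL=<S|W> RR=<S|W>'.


after cmd 1 (t=13): FL=S FR=W RL=S RR=W
after cmd 2 (t=17): FL=W FR=W RL=W RR=W
after cmd 3 (t=29): FL=S FR=W RL=S RR=W
after cmd 4 (t=44): FL=S FR=W RL=S RR=S
after cmd 5 (t=56): FL=W FR=S RL=W RR=S
after cmd 6 (t=60): FL=S FR=W RL=S RR=S

start t=3: FL=W FR=W RL=W RR=W
cmd 1: advance +10 → t=13, phase=(4,9,2,5) → FL=S FR=W RL=S RR=W
cmd 2: advance +4 → t=17, phase=(8,13,6,9) → FL=W FR=W RL=W RR=W
cmd 3: advance +12 → t=29, phase=(4,9,2,5) → FL=S FR=W RL=S RR=W
cmd 4: advance +15 → t=44, phase=(3,8,1,4) → FL=S FR=W RL=S RR=S
cmd 5: advance +12 → t=56, phase=(15,4,13,0) → FL=W FR=S RL=W RR=S
cmd 6: advance +4 → t=60, phase=(3,8,1,4) → FL=S FR=W RL=S RR=S


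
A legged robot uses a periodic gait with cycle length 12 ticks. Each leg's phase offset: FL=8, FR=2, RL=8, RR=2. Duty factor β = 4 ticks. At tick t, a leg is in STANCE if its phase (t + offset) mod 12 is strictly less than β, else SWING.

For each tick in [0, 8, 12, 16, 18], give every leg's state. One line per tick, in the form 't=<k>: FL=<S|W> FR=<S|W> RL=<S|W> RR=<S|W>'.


t=0: FL=W FR=S RL=W RR=S
t=8: FL=W FR=W RL=W RR=W
t=12: FL=W FR=S RL=W RR=S
t=16: FL=S FR=W RL=S RR=W
t=18: FL=S FR=W RL=S RR=W

t=0: phase=(8,2,8,2) vs β=4 → FL=W FR=S RL=W RR=S
t=8: phase=(4,10,4,10) vs β=4 → FL=W FR=W RL=W RR=W
t=12: phase=(8,2,8,2) vs β=4 → FL=W FR=S RL=W RR=S
t=16: phase=(0,6,0,6) vs β=4 → FL=S FR=W RL=S RR=W
t=18: phase=(2,8,2,8) vs β=4 → FL=S FR=W RL=S RR=W


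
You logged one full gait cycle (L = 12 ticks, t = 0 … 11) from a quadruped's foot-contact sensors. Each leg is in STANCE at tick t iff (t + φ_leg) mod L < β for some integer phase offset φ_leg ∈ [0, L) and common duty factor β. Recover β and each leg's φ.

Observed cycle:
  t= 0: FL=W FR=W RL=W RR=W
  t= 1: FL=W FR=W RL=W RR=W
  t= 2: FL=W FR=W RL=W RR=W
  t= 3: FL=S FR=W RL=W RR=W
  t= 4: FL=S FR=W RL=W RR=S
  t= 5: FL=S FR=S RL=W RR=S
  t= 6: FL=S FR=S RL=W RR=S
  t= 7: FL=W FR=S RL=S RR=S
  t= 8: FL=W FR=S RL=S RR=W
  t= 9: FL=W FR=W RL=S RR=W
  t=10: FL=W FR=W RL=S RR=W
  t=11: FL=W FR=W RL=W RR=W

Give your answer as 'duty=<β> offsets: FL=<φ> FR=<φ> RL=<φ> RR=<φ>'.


duty β = stance ticks per leg = 4
FL: stance ticks = 4; W→S at t=3 → φ=9
FR: stance ticks = 4; W→S at t=5 → φ=7
RL: stance ticks = 4; W→S at t=7 → φ=5
RR: stance ticks = 4; W→S at t=4 → φ=8

duty=4 offsets: FL=9 FR=7 RL=5 RR=8


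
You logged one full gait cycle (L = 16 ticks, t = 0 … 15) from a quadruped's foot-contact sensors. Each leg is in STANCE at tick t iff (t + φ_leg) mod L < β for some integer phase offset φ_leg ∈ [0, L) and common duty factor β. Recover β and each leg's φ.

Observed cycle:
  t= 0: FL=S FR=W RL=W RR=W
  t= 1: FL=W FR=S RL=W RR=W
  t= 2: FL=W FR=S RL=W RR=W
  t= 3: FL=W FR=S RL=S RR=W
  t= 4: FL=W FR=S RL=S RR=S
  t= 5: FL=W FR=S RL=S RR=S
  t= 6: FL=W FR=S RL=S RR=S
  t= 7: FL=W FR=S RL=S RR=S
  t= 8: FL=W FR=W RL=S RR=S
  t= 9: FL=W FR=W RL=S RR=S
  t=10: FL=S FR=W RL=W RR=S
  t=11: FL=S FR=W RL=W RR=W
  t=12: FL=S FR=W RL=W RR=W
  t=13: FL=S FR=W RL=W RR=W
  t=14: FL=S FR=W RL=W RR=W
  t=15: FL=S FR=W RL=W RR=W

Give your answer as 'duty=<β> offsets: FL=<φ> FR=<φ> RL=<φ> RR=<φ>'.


duty β = stance ticks per leg = 7
FL: stance ticks = 7; W→S at t=10 → φ=6
FR: stance ticks = 7; W→S at t=1 → φ=15
RL: stance ticks = 7; W→S at t=3 → φ=13
RR: stance ticks = 7; W→S at t=4 → φ=12

duty=7 offsets: FL=6 FR=15 RL=13 RR=12


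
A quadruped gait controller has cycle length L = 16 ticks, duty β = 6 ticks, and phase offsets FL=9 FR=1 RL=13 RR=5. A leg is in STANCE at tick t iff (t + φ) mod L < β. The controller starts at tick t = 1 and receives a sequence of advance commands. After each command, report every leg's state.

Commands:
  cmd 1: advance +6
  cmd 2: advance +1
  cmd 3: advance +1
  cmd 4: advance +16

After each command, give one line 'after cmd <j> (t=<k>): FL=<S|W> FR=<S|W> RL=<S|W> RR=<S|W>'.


after cmd 1 (t=7): FL=S FR=W RL=S RR=W
after cmd 2 (t=8): FL=S FR=W RL=S RR=W
after cmd 3 (t=9): FL=S FR=W RL=W RR=W
after cmd 4 (t=25): FL=S FR=W RL=W RR=W

start t=1: FL=W FR=S RL=W RR=W
cmd 1: advance +6 → t=7, phase=(0,8,4,12) → FL=S FR=W RL=S RR=W
cmd 2: advance +1 → t=8, phase=(1,9,5,13) → FL=S FR=W RL=S RR=W
cmd 3: advance +1 → t=9, phase=(2,10,6,14) → FL=S FR=W RL=W RR=W
cmd 4: advance +16 → t=25, phase=(2,10,6,14) → FL=S FR=W RL=W RR=W


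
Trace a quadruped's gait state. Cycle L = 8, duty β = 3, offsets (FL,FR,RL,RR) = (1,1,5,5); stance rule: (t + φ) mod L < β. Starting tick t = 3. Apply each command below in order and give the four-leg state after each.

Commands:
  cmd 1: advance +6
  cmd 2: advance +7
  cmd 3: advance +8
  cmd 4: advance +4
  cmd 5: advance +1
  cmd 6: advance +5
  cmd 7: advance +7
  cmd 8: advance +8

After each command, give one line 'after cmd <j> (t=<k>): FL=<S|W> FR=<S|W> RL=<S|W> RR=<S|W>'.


after cmd 1 (t=9): FL=S FR=S RL=W RR=W
after cmd 2 (t=16): FL=S FR=S RL=W RR=W
after cmd 3 (t=24): FL=S FR=S RL=W RR=W
after cmd 4 (t=28): FL=W FR=W RL=S RR=S
after cmd 5 (t=29): FL=W FR=W RL=S RR=S
after cmd 6 (t=34): FL=W FR=W RL=W RR=W
after cmd 7 (t=41): FL=S FR=S RL=W RR=W
after cmd 8 (t=49): FL=S FR=S RL=W RR=W

start t=3: FL=W FR=W RL=S RR=S
cmd 1: advance +6 → t=9, phase=(2,2,6,6) → FL=S FR=S RL=W RR=W
cmd 2: advance +7 → t=16, phase=(1,1,5,5) → FL=S FR=S RL=W RR=W
cmd 3: advance +8 → t=24, phase=(1,1,5,5) → FL=S FR=S RL=W RR=W
cmd 4: advance +4 → t=28, phase=(5,5,1,1) → FL=W FR=W RL=S RR=S
cmd 5: advance +1 → t=29, phase=(6,6,2,2) → FL=W FR=W RL=S RR=S
cmd 6: advance +5 → t=34, phase=(3,3,7,7) → FL=W FR=W RL=W RR=W
cmd 7: advance +7 → t=41, phase=(2,2,6,6) → FL=S FR=S RL=W RR=W
cmd 8: advance +8 → t=49, phase=(2,2,6,6) → FL=S FR=S RL=W RR=W


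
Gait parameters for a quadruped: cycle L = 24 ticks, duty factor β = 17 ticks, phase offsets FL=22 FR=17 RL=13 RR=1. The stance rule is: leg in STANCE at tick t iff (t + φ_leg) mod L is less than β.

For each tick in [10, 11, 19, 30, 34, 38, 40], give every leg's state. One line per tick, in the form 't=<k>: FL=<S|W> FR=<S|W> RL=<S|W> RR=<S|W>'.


t=10: FL=S FR=S RL=W RR=S
t=11: FL=S FR=S RL=S RR=S
t=19: FL=W FR=S RL=S RR=W
t=30: FL=S FR=W RL=W RR=S
t=34: FL=S FR=S RL=W RR=S
t=38: FL=S FR=S RL=S RR=S
t=40: FL=S FR=S RL=S RR=W

t=10: phase=(8,3,23,11) vs β=17 → FL=S FR=S RL=W RR=S
t=11: phase=(9,4,0,12) vs β=17 → FL=S FR=S RL=S RR=S
t=19: phase=(17,12,8,20) vs β=17 → FL=W FR=S RL=S RR=W
t=30: phase=(4,23,19,7) vs β=17 → FL=S FR=W RL=W RR=S
t=34: phase=(8,3,23,11) vs β=17 → FL=S FR=S RL=W RR=S
t=38: phase=(12,7,3,15) vs β=17 → FL=S FR=S RL=S RR=S
t=40: phase=(14,9,5,17) vs β=17 → FL=S FR=S RL=S RR=W


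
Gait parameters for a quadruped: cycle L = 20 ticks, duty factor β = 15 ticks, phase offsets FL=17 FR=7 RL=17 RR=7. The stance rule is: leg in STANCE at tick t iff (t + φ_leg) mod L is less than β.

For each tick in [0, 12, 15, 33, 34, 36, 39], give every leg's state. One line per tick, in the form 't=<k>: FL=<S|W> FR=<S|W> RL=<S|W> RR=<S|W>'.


t=0: phase=(17,7,17,7) vs β=15 → FL=W FR=S RL=W RR=S
t=12: phase=(9,19,9,19) vs β=15 → FL=S FR=W RL=S RR=W
t=15: phase=(12,2,12,2) vs β=15 → FL=S FR=S RL=S RR=S
t=33: phase=(10,0,10,0) vs β=15 → FL=S FR=S RL=S RR=S
t=34: phase=(11,1,11,1) vs β=15 → FL=S FR=S RL=S RR=S
t=36: phase=(13,3,13,3) vs β=15 → FL=S FR=S RL=S RR=S
t=39: phase=(16,6,16,6) vs β=15 → FL=W FR=S RL=W RR=S

t=0: FL=W FR=S RL=W RR=S
t=12: FL=S FR=W RL=S RR=W
t=15: FL=S FR=S RL=S RR=S
t=33: FL=S FR=S RL=S RR=S
t=34: FL=S FR=S RL=S RR=S
t=36: FL=S FR=S RL=S RR=S
t=39: FL=W FR=S RL=W RR=S


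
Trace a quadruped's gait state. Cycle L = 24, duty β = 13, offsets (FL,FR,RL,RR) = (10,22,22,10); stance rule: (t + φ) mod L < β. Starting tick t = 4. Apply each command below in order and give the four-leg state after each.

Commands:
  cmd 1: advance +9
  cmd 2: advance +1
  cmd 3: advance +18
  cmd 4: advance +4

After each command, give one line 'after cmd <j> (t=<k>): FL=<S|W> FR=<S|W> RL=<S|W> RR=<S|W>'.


start t=4: FL=W FR=S RL=S RR=W
cmd 1: advance +9 → t=13, phase=(23,11,11,23) → FL=W FR=S RL=S RR=W
cmd 2: advance +1 → t=14, phase=(0,12,12,0) → FL=S FR=S RL=S RR=S
cmd 3: advance +18 → t=32, phase=(18,6,6,18) → FL=W FR=S RL=S RR=W
cmd 4: advance +4 → t=36, phase=(22,10,10,22) → FL=W FR=S RL=S RR=W

after cmd 1 (t=13): FL=W FR=S RL=S RR=W
after cmd 2 (t=14): FL=S FR=S RL=S RR=S
after cmd 3 (t=32): FL=W FR=S RL=S RR=W
after cmd 4 (t=36): FL=W FR=S RL=S RR=W


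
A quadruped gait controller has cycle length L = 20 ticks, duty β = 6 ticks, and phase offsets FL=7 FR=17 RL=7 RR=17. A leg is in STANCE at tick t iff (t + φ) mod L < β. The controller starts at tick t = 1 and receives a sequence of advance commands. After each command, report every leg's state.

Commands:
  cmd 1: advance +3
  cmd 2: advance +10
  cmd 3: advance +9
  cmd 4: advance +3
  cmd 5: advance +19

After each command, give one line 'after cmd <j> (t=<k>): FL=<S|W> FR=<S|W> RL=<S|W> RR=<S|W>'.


after cmd 1 (t=4): FL=W FR=S RL=W RR=S
after cmd 2 (t=14): FL=S FR=W RL=S RR=W
after cmd 3 (t=23): FL=W FR=S RL=W RR=S
after cmd 4 (t=26): FL=W FR=S RL=W RR=S
after cmd 5 (t=45): FL=W FR=S RL=W RR=S

start t=1: FL=W FR=W RL=W RR=W
cmd 1: advance +3 → t=4, phase=(11,1,11,1) → FL=W FR=S RL=W RR=S
cmd 2: advance +10 → t=14, phase=(1,11,1,11) → FL=S FR=W RL=S RR=W
cmd 3: advance +9 → t=23, phase=(10,0,10,0) → FL=W FR=S RL=W RR=S
cmd 4: advance +3 → t=26, phase=(13,3,13,3) → FL=W FR=S RL=W RR=S
cmd 5: advance +19 → t=45, phase=(12,2,12,2) → FL=W FR=S RL=W RR=S


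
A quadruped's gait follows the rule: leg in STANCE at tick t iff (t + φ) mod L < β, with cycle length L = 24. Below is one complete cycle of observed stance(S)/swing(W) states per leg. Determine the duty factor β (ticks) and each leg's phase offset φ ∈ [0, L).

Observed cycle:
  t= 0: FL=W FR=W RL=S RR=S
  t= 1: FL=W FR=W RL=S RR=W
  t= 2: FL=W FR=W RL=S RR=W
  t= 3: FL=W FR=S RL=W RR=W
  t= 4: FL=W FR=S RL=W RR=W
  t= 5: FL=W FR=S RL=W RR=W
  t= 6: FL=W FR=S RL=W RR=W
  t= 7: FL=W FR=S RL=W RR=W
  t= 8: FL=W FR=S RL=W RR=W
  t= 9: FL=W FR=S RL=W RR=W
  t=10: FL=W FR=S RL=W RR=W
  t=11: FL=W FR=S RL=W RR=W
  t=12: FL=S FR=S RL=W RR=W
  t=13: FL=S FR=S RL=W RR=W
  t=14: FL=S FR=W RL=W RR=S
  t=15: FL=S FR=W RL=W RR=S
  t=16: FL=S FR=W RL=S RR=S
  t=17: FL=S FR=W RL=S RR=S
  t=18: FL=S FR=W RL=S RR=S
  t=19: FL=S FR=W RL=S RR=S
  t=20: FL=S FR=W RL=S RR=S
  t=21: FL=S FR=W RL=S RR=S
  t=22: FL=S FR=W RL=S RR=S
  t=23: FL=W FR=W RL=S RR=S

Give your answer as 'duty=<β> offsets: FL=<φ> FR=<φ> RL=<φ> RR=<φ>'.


duty β = stance ticks per leg = 11
FL: stance ticks = 11; W→S at t=12 → φ=12
FR: stance ticks = 11; W→S at t=3 → φ=21
RL: stance ticks = 11; W→S at t=16 → φ=8
RR: stance ticks = 11; W→S at t=14 → φ=10

duty=11 offsets: FL=12 FR=21 RL=8 RR=10


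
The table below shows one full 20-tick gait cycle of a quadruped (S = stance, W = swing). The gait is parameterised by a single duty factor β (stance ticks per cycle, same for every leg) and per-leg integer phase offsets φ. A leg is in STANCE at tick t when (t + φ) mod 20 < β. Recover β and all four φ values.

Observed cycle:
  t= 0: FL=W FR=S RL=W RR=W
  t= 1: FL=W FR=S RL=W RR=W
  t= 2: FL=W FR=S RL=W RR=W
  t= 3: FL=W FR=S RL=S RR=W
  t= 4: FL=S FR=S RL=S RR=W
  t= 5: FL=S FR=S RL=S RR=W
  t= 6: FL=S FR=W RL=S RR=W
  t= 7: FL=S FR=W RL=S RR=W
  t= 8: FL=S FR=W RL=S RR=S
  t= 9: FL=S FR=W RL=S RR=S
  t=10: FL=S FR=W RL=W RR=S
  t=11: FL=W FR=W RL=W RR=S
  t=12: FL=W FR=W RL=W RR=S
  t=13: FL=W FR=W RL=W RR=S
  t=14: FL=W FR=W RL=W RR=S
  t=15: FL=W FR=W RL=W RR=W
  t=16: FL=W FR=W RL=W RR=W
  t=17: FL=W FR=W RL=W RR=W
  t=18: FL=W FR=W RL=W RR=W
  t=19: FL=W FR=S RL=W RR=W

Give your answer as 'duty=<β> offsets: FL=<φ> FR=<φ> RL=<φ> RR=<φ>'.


duty=7 offsets: FL=16 FR=1 RL=17 RR=12

duty β = stance ticks per leg = 7
FL: stance ticks = 7; W→S at t=4 → φ=16
FR: stance ticks = 7; W→S at t=19 → φ=1
RL: stance ticks = 7; W→S at t=3 → φ=17
RR: stance ticks = 7; W→S at t=8 → φ=12


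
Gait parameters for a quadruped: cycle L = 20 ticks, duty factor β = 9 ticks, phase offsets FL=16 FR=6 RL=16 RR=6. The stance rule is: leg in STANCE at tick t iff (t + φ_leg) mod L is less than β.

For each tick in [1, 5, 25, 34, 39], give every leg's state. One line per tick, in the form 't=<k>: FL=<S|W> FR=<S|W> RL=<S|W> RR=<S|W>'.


t=1: FL=W FR=S RL=W RR=S
t=5: FL=S FR=W RL=S RR=W
t=25: FL=S FR=W RL=S RR=W
t=34: FL=W FR=S RL=W RR=S
t=39: FL=W FR=S RL=W RR=S

t=1: phase=(17,7,17,7) vs β=9 → FL=W FR=S RL=W RR=S
t=5: phase=(1,11,1,11) vs β=9 → FL=S FR=W RL=S RR=W
t=25: phase=(1,11,1,11) vs β=9 → FL=S FR=W RL=S RR=W
t=34: phase=(10,0,10,0) vs β=9 → FL=W FR=S RL=W RR=S
t=39: phase=(15,5,15,5) vs β=9 → FL=W FR=S RL=W RR=S


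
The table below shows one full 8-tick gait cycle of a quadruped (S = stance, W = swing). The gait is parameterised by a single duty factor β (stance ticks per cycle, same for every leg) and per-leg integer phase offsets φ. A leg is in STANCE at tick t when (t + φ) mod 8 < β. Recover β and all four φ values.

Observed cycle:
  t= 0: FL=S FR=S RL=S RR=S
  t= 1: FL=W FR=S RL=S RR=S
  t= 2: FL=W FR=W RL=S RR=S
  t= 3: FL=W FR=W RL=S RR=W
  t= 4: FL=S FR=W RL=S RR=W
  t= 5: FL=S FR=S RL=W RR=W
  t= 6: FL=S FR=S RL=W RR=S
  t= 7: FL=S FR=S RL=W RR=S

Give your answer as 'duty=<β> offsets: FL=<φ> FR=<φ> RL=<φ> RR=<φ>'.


duty β = stance ticks per leg = 5
FL: stance ticks = 5; W→S at t=4 → φ=4
FR: stance ticks = 5; W→S at t=5 → φ=3
RL: stance ticks = 5; W→S at t=0 → φ=0
RR: stance ticks = 5; W→S at t=6 → φ=2

duty=5 offsets: FL=4 FR=3 RL=0 RR=2


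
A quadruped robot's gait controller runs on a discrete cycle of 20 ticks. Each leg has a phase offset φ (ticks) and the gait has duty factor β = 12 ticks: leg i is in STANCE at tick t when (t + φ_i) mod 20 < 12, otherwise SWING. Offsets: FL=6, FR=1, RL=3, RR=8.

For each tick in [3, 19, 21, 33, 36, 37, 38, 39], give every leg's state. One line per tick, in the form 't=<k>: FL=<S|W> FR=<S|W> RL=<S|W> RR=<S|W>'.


t=3: phase=(9,4,6,11) vs β=12 → FL=S FR=S RL=S RR=S
t=19: phase=(5,0,2,7) vs β=12 → FL=S FR=S RL=S RR=S
t=21: phase=(7,2,4,9) vs β=12 → FL=S FR=S RL=S RR=S
t=33: phase=(19,14,16,1) vs β=12 → FL=W FR=W RL=W RR=S
t=36: phase=(2,17,19,4) vs β=12 → FL=S FR=W RL=W RR=S
t=37: phase=(3,18,0,5) vs β=12 → FL=S FR=W RL=S RR=S
t=38: phase=(4,19,1,6) vs β=12 → FL=S FR=W RL=S RR=S
t=39: phase=(5,0,2,7) vs β=12 → FL=S FR=S RL=S RR=S

t=3: FL=S FR=S RL=S RR=S
t=19: FL=S FR=S RL=S RR=S
t=21: FL=S FR=S RL=S RR=S
t=33: FL=W FR=W RL=W RR=S
t=36: FL=S FR=W RL=W RR=S
t=37: FL=S FR=W RL=S RR=S
t=38: FL=S FR=W RL=S RR=S
t=39: FL=S FR=S RL=S RR=S


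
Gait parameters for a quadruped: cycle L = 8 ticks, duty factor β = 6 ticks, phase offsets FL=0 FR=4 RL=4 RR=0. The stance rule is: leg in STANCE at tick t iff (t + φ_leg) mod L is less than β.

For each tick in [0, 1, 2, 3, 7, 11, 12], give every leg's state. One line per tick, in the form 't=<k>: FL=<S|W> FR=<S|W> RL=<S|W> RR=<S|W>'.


t=0: FL=S FR=S RL=S RR=S
t=1: FL=S FR=S RL=S RR=S
t=2: FL=S FR=W RL=W RR=S
t=3: FL=S FR=W RL=W RR=S
t=7: FL=W FR=S RL=S RR=W
t=11: FL=S FR=W RL=W RR=S
t=12: FL=S FR=S RL=S RR=S

t=0: phase=(0,4,4,0) vs β=6 → FL=S FR=S RL=S RR=S
t=1: phase=(1,5,5,1) vs β=6 → FL=S FR=S RL=S RR=S
t=2: phase=(2,6,6,2) vs β=6 → FL=S FR=W RL=W RR=S
t=3: phase=(3,7,7,3) vs β=6 → FL=S FR=W RL=W RR=S
t=7: phase=(7,3,3,7) vs β=6 → FL=W FR=S RL=S RR=W
t=11: phase=(3,7,7,3) vs β=6 → FL=S FR=W RL=W RR=S
t=12: phase=(4,0,0,4) vs β=6 → FL=S FR=S RL=S RR=S


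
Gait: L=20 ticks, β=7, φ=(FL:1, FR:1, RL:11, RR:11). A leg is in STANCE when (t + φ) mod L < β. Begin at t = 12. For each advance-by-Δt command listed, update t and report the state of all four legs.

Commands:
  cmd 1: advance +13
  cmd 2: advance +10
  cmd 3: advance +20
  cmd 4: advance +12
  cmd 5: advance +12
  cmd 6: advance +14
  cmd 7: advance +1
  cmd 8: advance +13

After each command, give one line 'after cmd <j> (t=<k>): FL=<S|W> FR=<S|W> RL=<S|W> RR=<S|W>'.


start t=12: FL=W FR=W RL=S RR=S
cmd 1: advance +13 → t=25, phase=(6,6,16,16) → FL=S FR=S RL=W RR=W
cmd 2: advance +10 → t=35, phase=(16,16,6,6) → FL=W FR=W RL=S RR=S
cmd 3: advance +20 → t=55, phase=(16,16,6,6) → FL=W FR=W RL=S RR=S
cmd 4: advance +12 → t=67, phase=(8,8,18,18) → FL=W FR=W RL=W RR=W
cmd 5: advance +12 → t=79, phase=(0,0,10,10) → FL=S FR=S RL=W RR=W
cmd 6: advance +14 → t=93, phase=(14,14,4,4) → FL=W FR=W RL=S RR=S
cmd 7: advance +1 → t=94, phase=(15,15,5,5) → FL=W FR=W RL=S RR=S
cmd 8: advance +13 → t=107, phase=(8,8,18,18) → FL=W FR=W RL=W RR=W

after cmd 1 (t=25): FL=S FR=S RL=W RR=W
after cmd 2 (t=35): FL=W FR=W RL=S RR=S
after cmd 3 (t=55): FL=W FR=W RL=S RR=S
after cmd 4 (t=67): FL=W FR=W RL=W RR=W
after cmd 5 (t=79): FL=S FR=S RL=W RR=W
after cmd 6 (t=93): FL=W FR=W RL=S RR=S
after cmd 7 (t=94): FL=W FR=W RL=S RR=S
after cmd 8 (t=107): FL=W FR=W RL=W RR=W
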